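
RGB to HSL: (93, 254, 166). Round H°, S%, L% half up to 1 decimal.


Normalize: R'=93/255≈0.3647, G'=254/255≈0.9961, B'=166/255≈0.6510
Max=254/255, Min=93/255, Δ=Max-Min=161/255
L = (Max+Min)/2 = (254+93)/510 = 347/510 = 0.68039… → L = 68.0%
L > 0.5 → S = Δ/(2-Max-Min) = 161/(510-254-93) = 161/163 = 0.98773… → S = 98.8%
(the 1/255 factors cancel in S and H, so raw channel differences can be used)
Max is G' → H = 60 × ((B-R)/Δ + 2) = 60 × ((166-93)/161 + 2)
  73/161 + 2 = 0.4534… + 2 = 2.4534…
  H = 60 × 2.4534… = 147.204…° → H = 147.2°
= HSL(147.2°, 98.8%, 68.0%)


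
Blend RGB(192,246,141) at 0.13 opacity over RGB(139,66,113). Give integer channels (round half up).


C = α×F + (1-α)×B, with 1-α = 0.87
R: 0.13×192 + 0.87×139 = 24.96 + 120.93 = 145.89 → 146
G: 0.13×246 + 0.87×66 = 31.98 + 57.42 = 89.40 → 89
B: 0.13×141 + 0.87×113 = 18.33 + 98.31 = 116.64 → 117
= RGB(146, 89, 117)


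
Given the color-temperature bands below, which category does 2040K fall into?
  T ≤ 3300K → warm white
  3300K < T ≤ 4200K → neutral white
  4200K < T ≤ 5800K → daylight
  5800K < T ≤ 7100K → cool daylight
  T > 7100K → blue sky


Temperature: 2040K
2040K ≤ 3300K → warm white
Classification: warm white


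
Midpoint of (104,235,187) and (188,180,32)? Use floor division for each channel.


Midpoint: each channel = ⌊(C₁+C₂)/2⌋
R: ⌊(104+188)/2⌋ = 146
G: ⌊(235+180)/2⌋ = 207
B: ⌊(187+32)/2⌋ = 109
= RGB(146, 207, 109)


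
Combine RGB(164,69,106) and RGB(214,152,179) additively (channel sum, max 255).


Additive: each channel = min(255, C₁+C₂)
R: 164+214 = 378 → 255
G: 69+152 = 221 → 221
B: 106+179 = 285 → 255
= RGB(255, 221, 255)


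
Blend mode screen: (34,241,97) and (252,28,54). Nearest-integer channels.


Screen: C = 255 - (255-A)×(255-B)/255, rounded to nearest integer
R: 255 - (255-34)×(255-252)/255 = 255 - 663/255 ≈ 255 - 2.600 = 252.400 → 252
G: 255 - (255-241)×(255-28)/255 = 255 - 3178/255 ≈ 255 - 12.463 = 242.537 → 243
B: 255 - (255-97)×(255-54)/255 = 255 - 31758/255 ≈ 255 - 124.541 = 130.459 → 130
= RGB(252, 243, 130)


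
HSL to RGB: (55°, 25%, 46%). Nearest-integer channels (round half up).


H=55°, S=0.25, L=0.46
C = (1-|2L-1|)×S = (1-|-0.08|)×0.25 = 0.23
H' = H/60 = 55/60 ≈ 0.9167; X = C×(1-|H' mod 2 - 1|) ≈ 0.2108
m = L - C/2 = 0.46 - 0.115 = 0.345
Sector ⌊H'⌋ = 0 → (R',G',B') = (0.23, ≈0.2108, 0.0)
RGB = ((R'+m)×255, (G'+m)×255, (B'+m)×255) = (146.625, 141.7375, 87.975)
Round half up → RGB(147, 142, 88)


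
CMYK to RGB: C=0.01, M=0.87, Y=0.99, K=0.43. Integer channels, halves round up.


R = 255 × (1-C) × (1-K) = 255 × 0.99 × 0.57 = 143.8965 → 144
G = 255 × (1-M) × (1-K) = 255 × 0.13 × 0.57 = 18.8955 → 19
B = 255 × (1-Y) × (1-K) = 255 × 0.01 × 0.57 = 1.4535 → 1
= RGB(144, 19, 1)


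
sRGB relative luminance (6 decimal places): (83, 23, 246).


Linearize each channel (sRGB transfer function): c = v/255; c_lin = c/12.92 if c ≤ 0.04045, else ((c+0.055)/1.055)^2.4
  R: 83/255 ≈ 0.325490 > 0.04045 → ((0.325490+0.055)/1.055)^2.4 ≈ 0.086500
  G: 23/255 ≈ 0.090196 > 0.04045 → ((0.090196+0.055)/1.055)^2.4 ≈ 0.008568
  B: 246/255 ≈ 0.964706 > 0.04045 → ((0.964706+0.055)/1.055)^2.4 ≈ 0.921582
R_lin = 0.086500, G_lin = 0.008568, B_lin = 0.921582
L = 0.2126×R + 0.7152×G + 0.0722×B
L = 0.2126×0.086500 + 0.7152×0.008568 + 0.0722×0.921582
L ≈ 0.091056


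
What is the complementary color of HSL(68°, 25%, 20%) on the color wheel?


Complement = opposite side of color wheel = hue + 180°
H' = (68 + 180) mod 360 = 248°
S and L unchanged.
= HSL(248°, 25%, 20%)


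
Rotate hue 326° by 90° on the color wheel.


New hue = (H + rotation) mod 360
New hue = (326 + 90) mod 360
= 416 mod 360
= 56°


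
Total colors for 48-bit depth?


Colors = 2^bits = 2^48
= 281,474,976,710,656 colors


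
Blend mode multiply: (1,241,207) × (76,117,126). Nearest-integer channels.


Multiply: C = A×B/255, rounded to nearest integer
R: 1×76/255 = 76/255 ≈ 0.298 → 0
G: 241×117/255 = 28197/255 ≈ 110.576 → 111
B: 207×126/255 = 26082/255 ≈ 102.282 → 102
= RGB(0, 111, 102)


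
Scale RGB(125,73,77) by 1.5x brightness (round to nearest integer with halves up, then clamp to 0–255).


Multiply each channel by 1.5, round half up, clamp to [0, 255]
R: 125×1.5 = 187.5 → round → 188
G: 73×1.5 = 109.5 → round → 110
B: 77×1.5 = 115.5 → round → 116
= RGB(188, 110, 116)


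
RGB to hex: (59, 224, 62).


R = 59 → 3B (hex)
G = 224 → E0 (hex)
B = 62 → 3E (hex)
Hex = #3BE03E


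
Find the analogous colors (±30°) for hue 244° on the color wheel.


Base hue: 244°
Left analog: (244 - 30) mod 360 = 214°
Right analog: (244 + 30) mod 360 = 274°
Analogous hues = 214° and 274°


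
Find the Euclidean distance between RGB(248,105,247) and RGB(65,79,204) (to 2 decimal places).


d = √[(R₁-R₂)² + (G₁-G₂)² + (B₁-B₂)²]
d = √[(248-65)² + (105-79)² + (247-204)²]
d = √[33489 + 676 + 1849]
d = √36014
d ≈ 189.77


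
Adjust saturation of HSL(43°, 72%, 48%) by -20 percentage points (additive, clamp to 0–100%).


Original S = 72%
Adjustment = -20 percentage points
New S = 72 + (-20) = 52
Clamp to [0, 100] → 52
= HSL(43°, 52%, 48%)


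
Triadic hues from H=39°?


Triadic: equally spaced at 120° intervals
H1 = 39°
H2 = (39 + 120) mod 360 = 159°
H3 = (39 + 240) mod 360 = 279°
Triadic = 39°, 159°, 279°


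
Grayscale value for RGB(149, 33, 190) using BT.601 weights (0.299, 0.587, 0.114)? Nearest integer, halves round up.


Gray = 0.299×R + 0.587×G + 0.114×B
Gray = 0.299×149 + 0.587×33 + 0.114×190
Gray = 44.551 + 19.371 + 21.660
Gray = 85.582 → round half up → 86
Gray = 86


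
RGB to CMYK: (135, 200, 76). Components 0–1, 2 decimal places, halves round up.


R'=135/255≈0.5294, G'=200/255≈0.7843, B'=76/255≈0.2980
K = 1 - max(R',G',B') = 1 - 200/255 = 55/255 = 0.21568… → 0.22
(1-R'-K)/(1-K) simplifies to (max-R)/max with max = 200:
C = (200-135)/200 = 65/200 = 0.325 → 0.33
M = (200-200)/200 = 0/200 = 0 → 0.00
Y = (200-76)/200 = 124/200 = 0.62 → 0.62
= CMYK(0.33, 0.00, 0.62, 0.22)


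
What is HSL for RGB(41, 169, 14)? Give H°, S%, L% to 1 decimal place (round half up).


Normalize: R'=41/255≈0.1608, G'=169/255≈0.6627, B'=14/255≈0.0549
Max=169/255, Min=14/255, Δ=Max-Min=155/255
L = (Max+Min)/2 = (169+14)/510 = 183/510 = 0.35882… → L = 35.9%
L ≤ 0.5 → S = Δ/(Max+Min) = 155/(169+14) = 155/183 = 0.84699… → S = 84.7%
(the 1/255 factors cancel in S and H, so raw channel differences can be used)
Max is G' → H = 60 × ((B-R)/Δ + 2) = 60 × ((14-41)/155 + 2)
  -27/155 + 2 = -0.1741… + 2 = 1.8258…
  H = 60 × 1.8258… = 109.548…° → H = 109.5°
= HSL(109.5°, 84.7%, 35.9%)


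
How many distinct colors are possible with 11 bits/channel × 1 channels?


Total bits = 11 bits/channel × 1 channels = 11 bits
Distinct colors = 2^11
= 2,048 colors


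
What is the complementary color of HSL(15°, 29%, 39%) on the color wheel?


Complement = opposite side of color wheel = hue + 180°
H' = (15 + 180) mod 360 = 195°
S and L unchanged.
= HSL(195°, 29%, 39%)


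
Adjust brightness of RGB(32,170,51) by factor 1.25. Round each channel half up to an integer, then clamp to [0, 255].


Multiply each channel by 1.25, round half up, clamp to [0, 255]
R: 32×1.25 = 40
G: 170×1.25 = 212.5 → round → 213
B: 51×1.25 = 63.75 → round → 64
= RGB(40, 213, 64)


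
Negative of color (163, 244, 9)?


Invert: (255-R, 255-G, 255-B)
R: 255-163 = 92
G: 255-244 = 11
B: 255-9 = 246
= RGB(92, 11, 246)


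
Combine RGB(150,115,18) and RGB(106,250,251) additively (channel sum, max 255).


Additive: each channel = min(255, C₁+C₂)
R: 150+106 = 256 → 255
G: 115+250 = 365 → 255
B: 18+251 = 269 → 255
= RGB(255, 255, 255)


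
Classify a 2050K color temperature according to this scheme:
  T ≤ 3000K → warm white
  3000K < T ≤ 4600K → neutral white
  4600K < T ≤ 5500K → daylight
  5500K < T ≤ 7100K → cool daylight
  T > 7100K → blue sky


Temperature: 2050K
2050K ≤ 3000K → warm white
Classification: warm white


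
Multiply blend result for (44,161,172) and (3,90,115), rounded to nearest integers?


Multiply: C = A×B/255, rounded to nearest integer
R: 44×3/255 = 132/255 ≈ 0.518 → 1
G: 161×90/255 = 14490/255 ≈ 56.824 → 57
B: 172×115/255 = 19780/255 ≈ 77.569 → 78
= RGB(1, 57, 78)


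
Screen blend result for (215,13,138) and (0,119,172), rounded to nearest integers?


Screen: C = 255 - (255-A)×(255-B)/255, rounded to nearest integer
R: 255 - (255-215)×(255-0)/255 = 255 - 10200/255 ≈ 255 - 40.000 = 215.000 → 215
G: 255 - (255-13)×(255-119)/255 = 255 - 32912/255 ≈ 255 - 129.067 = 125.933 → 126
B: 255 - (255-138)×(255-172)/255 = 255 - 9711/255 ≈ 255 - 38.082 = 216.918 → 217
= RGB(215, 126, 217)


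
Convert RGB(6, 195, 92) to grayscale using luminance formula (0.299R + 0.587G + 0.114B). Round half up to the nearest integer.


Gray = 0.299×R + 0.587×G + 0.114×B
Gray = 0.299×6 + 0.587×195 + 0.114×92
Gray = 1.794 + 114.465 + 10.488
Gray = 126.747 → round half up → 127
Gray = 127


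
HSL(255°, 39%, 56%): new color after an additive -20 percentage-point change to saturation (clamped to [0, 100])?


Original S = 39%
Adjustment = -20 percentage points
New S = 39 + (-20) = 19
Clamp to [0, 100] → 19
= HSL(255°, 19%, 56%)


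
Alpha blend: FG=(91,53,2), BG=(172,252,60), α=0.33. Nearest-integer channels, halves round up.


C = α×F + (1-α)×B, with 1-α = 0.67
R: 0.33×91 + 0.67×172 = 30.03 + 115.24 = 145.27 → 145
G: 0.33×53 + 0.67×252 = 17.49 + 168.84 = 186.33 → 186
B: 0.33×2 + 0.67×60 = 0.66 + 40.20 = 40.86 → 41
= RGB(145, 186, 41)


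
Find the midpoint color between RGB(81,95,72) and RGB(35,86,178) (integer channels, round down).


Midpoint: each channel = ⌊(C₁+C₂)/2⌋
R: ⌊(81+35)/2⌋ = 58
G: ⌊(95+86)/2⌋ = 90
B: ⌊(72+178)/2⌋ = 125
= RGB(58, 90, 125)


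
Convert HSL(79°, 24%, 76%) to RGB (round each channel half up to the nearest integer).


H=79°, S=0.24, L=0.76
C = (1-|2L-1|)×S = (1-|0.52|)×0.24 = 0.1152
H' = H/60 = 79/60 ≈ 1.3167; X = C×(1-|H' mod 2 - 1|) = 0.07872
m = L - C/2 = 0.76 - 0.0576 = 0.7024
Sector ⌊H'⌋ = 1 → (R',G',B') = (0.07872, 0.1152, 0.0)
RGB = ((R'+m)×255, (G'+m)×255, (B'+m)×255) = (199.1856, 208.488, 179.112)
Round half up → RGB(199, 208, 179)


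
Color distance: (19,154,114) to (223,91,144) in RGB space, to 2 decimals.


d = √[(R₁-R₂)² + (G₁-G₂)² + (B₁-B₂)²]
d = √[(19-223)² + (154-91)² + (114-144)²]
d = √[41616 + 3969 + 900]
d = √46485
d ≈ 215.60


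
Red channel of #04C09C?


Color: #04C09C
R = 04 = 4
G = C0 = 192
B = 9C = 156
Red = 4


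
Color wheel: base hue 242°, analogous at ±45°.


Base hue: 242°
Left analog: (242 - 45) mod 360 = 197°
Right analog: (242 + 45) mod 360 = 287°
Analogous hues = 197° and 287°


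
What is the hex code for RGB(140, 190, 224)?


R = 140 → 8C (hex)
G = 190 → BE (hex)
B = 224 → E0 (hex)
Hex = #8CBEE0


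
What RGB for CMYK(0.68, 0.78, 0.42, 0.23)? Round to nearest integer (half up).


R = 255 × (1-C) × (1-K) = 255 × 0.32 × 0.77 = 62.832 → 63
G = 255 × (1-M) × (1-K) = 255 × 0.22 × 0.77 = 43.197 → 43
B = 255 × (1-Y) × (1-K) = 255 × 0.58 × 0.77 = 113.883 → 114
= RGB(63, 43, 114)


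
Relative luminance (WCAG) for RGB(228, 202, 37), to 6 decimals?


Linearize each channel (sRGB transfer function): c = v/255; c_lin = c/12.92 if c ≤ 0.04045, else ((c+0.055)/1.055)^2.4
  R: 228/255 ≈ 0.894118 > 0.04045 → ((0.894118+0.055)/1.055)^2.4 ≈ 0.775822
  G: 202/255 ≈ 0.792157 > 0.04045 → ((0.792157+0.055)/1.055)^2.4 ≈ 0.590619
  B: 37/255 ≈ 0.145098 > 0.04045 → ((0.145098+0.055)/1.055)^2.4 ≈ 0.018500
R_lin = 0.775822, G_lin = 0.590619, B_lin = 0.018500
L = 0.2126×R + 0.7152×G + 0.0722×B
L = 0.2126×0.775822 + 0.7152×0.590619 + 0.0722×0.018500
L ≈ 0.588686


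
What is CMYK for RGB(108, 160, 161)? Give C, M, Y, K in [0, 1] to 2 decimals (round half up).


R'=108/255≈0.4235, G'=160/255≈0.6275, B'=161/255≈0.6314
K = 1 - max(R',G',B') = 1 - 161/255 = 94/255 = 0.36862… → 0.37
(1-R'-K)/(1-K) simplifies to (max-R)/max with max = 161:
C = (161-108)/161 = 53/161 = 0.32919… → 0.33
M = (161-160)/161 = 1/161 = 0.00621… → 0.01
Y = (161-161)/161 = 0/161 = 0 → 0.00
= CMYK(0.33, 0.01, 0.00, 0.37)


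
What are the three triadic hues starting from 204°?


Triadic: equally spaced at 120° intervals
H1 = 204°
H2 = (204 + 120) mod 360 = 324°
H3 = (204 + 240) mod 360 = 84°
Triadic = 204°, 324°, 84°


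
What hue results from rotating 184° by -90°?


New hue = (H + rotation) mod 360
New hue = (184 -90) mod 360
= 94 mod 360
= 94°


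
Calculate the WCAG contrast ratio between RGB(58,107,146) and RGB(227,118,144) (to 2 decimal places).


Linearize each sRGB channel c=v/255: c/12.92 if c ≤ 0.04045 else ((c+0.055)/1.055)^2.4
L = 0.2126×R_lin + 0.7152×G_lin + 0.0722×B_lin
Color 1 (58,107,146):
  R=58: 58/255≈0.2275 > 0.04045 → ((0.2275+0.055)/1.055)^2.4 ≈ 0.04231
  G=107: 107/255≈0.4196 > 0.04045 → ((0.4196+0.055)/1.055)^2.4 ≈ 0.14703
  B=146: 146/255≈0.5725 > 0.04045 → ((0.5725+0.055)/1.055)^2.4 ≈ 0.28744
  L1 = 0.2126×0.04231 + 0.7152×0.14703 + 0.0722×0.28744 ≈ 0.13490
Color 2 (227,118,144):
  R=227: 227/255≈0.8902 > 0.04045 → ((0.8902+0.055)/1.055)^2.4 ≈ 0.76815
  G=118: 118/255≈0.4627 > 0.04045 → ((0.4627+0.055)/1.055)^2.4 ≈ 0.18116
  B=144: 144/255≈0.5647 > 0.04045 → ((0.5647+0.055)/1.055)^2.4 ≈ 0.27889
  L2 = 0.2126×0.76815 + 0.7152×0.18116 + 0.0722×0.27889 ≈ 0.31301
Lighter = 0.31301, Darker = 0.13490
Ratio = (L_lighter + 0.05) / (L_darker + 0.05)
Ratio = (0.31301 + 0.05) / (0.13490 + 0.05) = 0.36301 / 0.18490 ≈ 1.9633
Ratio ≈ 1.96:1


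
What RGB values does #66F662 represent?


66 → 102 (R)
F6 → 246 (G)
62 → 98 (B)
= RGB(102, 246, 98)


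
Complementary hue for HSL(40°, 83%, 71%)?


Complement = opposite side of color wheel = hue + 180°
H' = (40 + 180) mod 360 = 220°
S and L unchanged.
= HSL(220°, 83%, 71%)


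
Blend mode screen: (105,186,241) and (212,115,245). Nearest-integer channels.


Screen: C = 255 - (255-A)×(255-B)/255, rounded to nearest integer
R: 255 - (255-105)×(255-212)/255 = 255 - 6450/255 ≈ 255 - 25.294 = 229.706 → 230
G: 255 - (255-186)×(255-115)/255 = 255 - 9660/255 ≈ 255 - 37.882 = 217.118 → 217
B: 255 - (255-241)×(255-245)/255 = 255 - 140/255 ≈ 255 - 0.549 = 254.451 → 254
= RGB(230, 217, 254)


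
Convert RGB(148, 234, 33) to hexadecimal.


R = 148 → 94 (hex)
G = 234 → EA (hex)
B = 33 → 21 (hex)
Hex = #94EA21


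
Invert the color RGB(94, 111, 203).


Invert: (255-R, 255-G, 255-B)
R: 255-94 = 161
G: 255-111 = 144
B: 255-203 = 52
= RGB(161, 144, 52)


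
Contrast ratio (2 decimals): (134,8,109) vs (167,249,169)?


Linearize each sRGB channel c=v/255: c/12.92 if c ≤ 0.04045 else ((c+0.055)/1.055)^2.4
L = 0.2126×R_lin + 0.7152×G_lin + 0.0722×B_lin
Color 1 (134,8,109):
  R=134: 134/255≈0.5255 > 0.04045 → ((0.5255+0.055)/1.055)^2.4 ≈ 0.23840
  G=8: 8/255≈0.0314 ≤ 0.04045 → 0.0314/12.92 ≈ 0.00243
  B=109: 109/255≈0.4275 > 0.04045 → ((0.4275+0.055)/1.055)^2.4 ≈ 0.15293
  L1 = 0.2126×0.23840 + 0.7152×0.00243 + 0.0722×0.15293 ≈ 0.06346
Color 2 (167,249,169):
  R=167: 167/255≈0.6549 > 0.04045 → ((0.6549+0.055)/1.055)^2.4 ≈ 0.38643
  G=249: 249/255≈0.9765 > 0.04045 → ((0.9765+0.055)/1.055)^2.4 ≈ 0.94731
  B=169: 169/255≈0.6627 > 0.04045 → ((0.6627+0.055)/1.055)^2.4 ≈ 0.39676
  L2 = 0.2126×0.38643 + 0.7152×0.94731 + 0.0722×0.39676 ≈ 0.78831
Lighter = 0.78831, Darker = 0.06346
Ratio = (L_lighter + 0.05) / (L_darker + 0.05)
Ratio = (0.78831 + 0.05) / (0.06346 + 0.05) = 0.83831 / 0.11346 ≈ 7.3886
Ratio ≈ 7.39:1


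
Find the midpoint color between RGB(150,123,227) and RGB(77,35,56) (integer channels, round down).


Midpoint: each channel = ⌊(C₁+C₂)/2⌋
R: ⌊(150+77)/2⌋ = 113
G: ⌊(123+35)/2⌋ = 79
B: ⌊(227+56)/2⌋ = 141
= RGB(113, 79, 141)


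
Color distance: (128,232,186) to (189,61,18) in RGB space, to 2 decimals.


d = √[(R₁-R₂)² + (G₁-G₂)² + (B₁-B₂)²]
d = √[(128-189)² + (232-61)² + (186-18)²]
d = √[3721 + 29241 + 28224]
d = √61186
d ≈ 247.36


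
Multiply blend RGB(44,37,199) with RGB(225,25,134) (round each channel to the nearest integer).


Multiply: C = A×B/255, rounded to nearest integer
R: 44×225/255 = 9900/255 ≈ 38.824 → 39
G: 37×25/255 = 925/255 ≈ 3.627 → 4
B: 199×134/255 = 26666/255 ≈ 104.573 → 105
= RGB(39, 4, 105)


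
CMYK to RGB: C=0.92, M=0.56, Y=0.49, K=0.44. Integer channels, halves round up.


R = 255 × (1-C) × (1-K) = 255 × 0.08 × 0.56 = 11.424 → 11
G = 255 × (1-M) × (1-K) = 255 × 0.44 × 0.56 = 62.832 → 63
B = 255 × (1-Y) × (1-K) = 255 × 0.51 × 0.56 = 72.828 → 73
= RGB(11, 63, 73)


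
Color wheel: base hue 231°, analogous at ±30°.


Base hue: 231°
Left analog: (231 - 30) mod 360 = 201°
Right analog: (231 + 30) mod 360 = 261°
Analogous hues = 201° and 261°


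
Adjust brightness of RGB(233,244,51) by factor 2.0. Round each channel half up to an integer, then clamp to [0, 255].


Multiply each channel by 2.0, round half up, clamp to [0, 255]
R: 233×2.0 = 466 → clamp → 255
G: 244×2.0 = 488 → clamp → 255
B: 51×2.0 = 102
= RGB(255, 255, 102)


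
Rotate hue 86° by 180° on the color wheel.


New hue = (H + rotation) mod 360
New hue = (86 + 180) mod 360
= 266 mod 360
= 266°


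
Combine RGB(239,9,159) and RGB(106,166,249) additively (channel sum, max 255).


Additive: each channel = min(255, C₁+C₂)
R: 239+106 = 345 → 255
G: 9+166 = 175 → 175
B: 159+249 = 408 → 255
= RGB(255, 175, 255)


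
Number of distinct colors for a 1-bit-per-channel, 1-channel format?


Total bits = 1 bits/channel × 1 channels = 1 bits
Distinct colors = 2^1
= 2 colors


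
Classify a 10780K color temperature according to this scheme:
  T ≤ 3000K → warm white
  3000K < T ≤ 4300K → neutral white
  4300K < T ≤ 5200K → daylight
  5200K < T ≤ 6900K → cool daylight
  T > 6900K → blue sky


Temperature: 10780K
10780K > 6900K → blue sky
Classification: blue sky


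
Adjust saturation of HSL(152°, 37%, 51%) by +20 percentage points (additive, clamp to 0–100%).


Original S = 37%
Adjustment = +20 percentage points
New S = 37 + (20) = 57
Clamp to [0, 100] → 57
= HSL(152°, 57%, 51%)


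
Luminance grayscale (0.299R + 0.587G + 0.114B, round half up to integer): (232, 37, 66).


Gray = 0.299×R + 0.587×G + 0.114×B
Gray = 0.299×232 + 0.587×37 + 0.114×66
Gray = 69.368 + 21.719 + 7.524
Gray = 98.611 → round half up → 99
Gray = 99


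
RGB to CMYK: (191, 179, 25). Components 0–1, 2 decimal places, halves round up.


R'=191/255≈0.7490, G'=179/255≈0.7020, B'=25/255≈0.0980
K = 1 - max(R',G',B') = 1 - 191/255 = 64/255 = 0.25098… → 0.25
(1-R'-K)/(1-K) simplifies to (max-R)/max with max = 191:
C = (191-191)/191 = 0/191 = 0 → 0.00
M = (191-179)/191 = 12/191 = 0.06282… → 0.06
Y = (191-25)/191 = 166/191 = 0.86910… → 0.87
= CMYK(0.00, 0.06, 0.87, 0.25)


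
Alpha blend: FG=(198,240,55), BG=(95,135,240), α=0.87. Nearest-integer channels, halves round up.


C = α×F + (1-α)×B, with 1-α = 0.13
R: 0.87×198 + 0.13×95 = 172.26 + 12.35 = 184.61 → 185
G: 0.87×240 + 0.13×135 = 208.80 + 17.55 = 226.35 → 226
B: 0.87×55 + 0.13×240 = 47.85 + 31.20 = 79.05 → 79
= RGB(185, 226, 79)


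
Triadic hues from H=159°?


Triadic: equally spaced at 120° intervals
H1 = 159°
H2 = (159 + 120) mod 360 = 279°
H3 = (159 + 240) mod 360 = 39°
Triadic = 159°, 279°, 39°


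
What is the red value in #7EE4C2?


Color: #7EE4C2
R = 7E = 126
G = E4 = 228
B = C2 = 194
Red = 126


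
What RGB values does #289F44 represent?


28 → 40 (R)
9F → 159 (G)
44 → 68 (B)
= RGB(40, 159, 68)


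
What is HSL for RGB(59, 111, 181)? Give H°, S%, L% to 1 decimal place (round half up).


Normalize: R'=59/255≈0.2314, G'=111/255≈0.4353, B'=181/255≈0.7098
Max=181/255, Min=59/255, Δ=Max-Min=122/255
L = (Max+Min)/2 = (181+59)/510 = 240/510 = 0.47058… → L = 47.1%
L ≤ 0.5 → S = Δ/(Max+Min) = 122/(181+59) = 122/240 = 0.50833… → S = 50.8%
(the 1/255 factors cancel in S and H, so raw channel differences can be used)
Max is B' → H = 60 × ((R-G)/Δ + 4) = 60 × ((59-111)/122 + 4)
  -52/122 + 4 = -0.4262… + 4 = 3.5737…
  H = 60 × 3.5737… = 214.426…° → H = 214.4°
= HSL(214.4°, 50.8%, 47.1%)


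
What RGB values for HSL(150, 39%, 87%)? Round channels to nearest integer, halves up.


H=150°, S=0.39, L=0.87
C = (1-|2L-1|)×S = (1-|0.74|)×0.39 = 0.1014
H' = H/60 = 150/60 ≈ 2.5000; X = C×(1-|H' mod 2 - 1|) = 0.0507
m = L - C/2 = 0.87 - 0.0507 = 0.8193
Sector ⌊H'⌋ = 2 → (R',G',B') = (0.0, 0.1014, 0.0507)
RGB = ((R'+m)×255, (G'+m)×255, (B'+m)×255) = (208.9215, 234.7785, 221.85)
Round half up → RGB(209, 235, 222)


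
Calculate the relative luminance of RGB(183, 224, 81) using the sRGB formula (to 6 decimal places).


Linearize each channel (sRGB transfer function): c = v/255; c_lin = c/12.92 if c ≤ 0.04045, else ((c+0.055)/1.055)^2.4
  R: 183/255 ≈ 0.717647 > 0.04045 → ((0.717647+0.055)/1.055)^2.4 ≈ 0.473531
  G: 224/255 ≈ 0.878431 > 0.04045 → ((0.878431+0.055)/1.055)^2.4 ≈ 0.745404
  B: 81/255 ≈ 0.317647 > 0.04045 → ((0.317647+0.055)/1.055)^2.4 ≈ 0.082283
R_lin = 0.473531, G_lin = 0.745404, B_lin = 0.082283
L = 0.2126×R + 0.7152×G + 0.0722×B
L = 0.2126×0.473531 + 0.7152×0.745404 + 0.0722×0.082283
L ≈ 0.639727


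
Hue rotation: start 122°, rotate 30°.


New hue = (H + rotation) mod 360
New hue = (122 + 30) mod 360
= 152 mod 360
= 152°


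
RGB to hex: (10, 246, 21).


R = 10 → 0A (hex)
G = 246 → F6 (hex)
B = 21 → 15 (hex)
Hex = #0AF615


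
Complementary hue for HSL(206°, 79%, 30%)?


Complement = opposite side of color wheel = hue + 180°
H' = (206 + 180) mod 360 = 26°
S and L unchanged.
= HSL(26°, 79%, 30%)


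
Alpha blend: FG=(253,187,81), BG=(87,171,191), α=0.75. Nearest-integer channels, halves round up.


C = α×F + (1-α)×B, with 1-α = 0.25
R: 0.75×253 + 0.25×87 = 189.75 + 21.75 = 211.50 → 212
G: 0.75×187 + 0.25×171 = 140.25 + 42.75 = 183.00 → 183
B: 0.75×81 + 0.25×191 = 60.75 + 47.75 = 108.50 → 109
= RGB(212, 183, 109)


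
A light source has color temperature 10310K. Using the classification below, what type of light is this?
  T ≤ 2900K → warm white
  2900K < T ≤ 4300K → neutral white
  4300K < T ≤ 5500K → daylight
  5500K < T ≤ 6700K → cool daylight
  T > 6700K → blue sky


Temperature: 10310K
10310K > 6700K → blue sky
Classification: blue sky


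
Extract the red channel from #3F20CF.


Color: #3F20CF
R = 3F = 63
G = 20 = 32
B = CF = 207
Red = 63


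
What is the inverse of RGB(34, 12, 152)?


Invert: (255-R, 255-G, 255-B)
R: 255-34 = 221
G: 255-12 = 243
B: 255-152 = 103
= RGB(221, 243, 103)


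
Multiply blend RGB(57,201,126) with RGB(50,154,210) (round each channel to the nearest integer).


Multiply: C = A×B/255, rounded to nearest integer
R: 57×50/255 = 2850/255 ≈ 11.176 → 11
G: 201×154/255 = 30954/255 ≈ 121.388 → 121
B: 126×210/255 = 26460/255 ≈ 103.765 → 104
= RGB(11, 121, 104)


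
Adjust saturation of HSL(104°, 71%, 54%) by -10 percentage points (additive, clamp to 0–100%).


Original S = 71%
Adjustment = -10 percentage points
New S = 71 + (-10) = 61
Clamp to [0, 100] → 61
= HSL(104°, 61%, 54%)


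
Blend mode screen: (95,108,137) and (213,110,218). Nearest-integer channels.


Screen: C = 255 - (255-A)×(255-B)/255, rounded to nearest integer
R: 255 - (255-95)×(255-213)/255 = 255 - 6720/255 ≈ 255 - 26.353 = 228.647 → 229
G: 255 - (255-108)×(255-110)/255 = 255 - 21315/255 ≈ 255 - 83.588 = 171.412 → 171
B: 255 - (255-137)×(255-218)/255 = 255 - 4366/255 ≈ 255 - 17.122 = 237.878 → 238
= RGB(229, 171, 238)


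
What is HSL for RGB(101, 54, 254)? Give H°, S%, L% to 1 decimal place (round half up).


Normalize: R'=101/255≈0.3961, G'=54/255≈0.2118, B'=254/255≈0.9961
Max=254/255, Min=54/255, Δ=Max-Min=200/255
L = (Max+Min)/2 = (254+54)/510 = 308/510 = 0.60392… → L = 60.4%
L > 0.5 → S = Δ/(2-Max-Min) = 200/(510-254-54) = 200/202 = 0.99009… → S = 99.0%
(the 1/255 factors cancel in S and H, so raw channel differences can be used)
Max is B' → H = 60 × ((R-G)/Δ + 4) = 60 × ((101-54)/200 + 4)
  47/200 + 4 = 0.235 + 4 = 4.235
  H = 60 × 4.235 = 254.1° → H = 254.1°
= HSL(254.1°, 99.0%, 60.4%)


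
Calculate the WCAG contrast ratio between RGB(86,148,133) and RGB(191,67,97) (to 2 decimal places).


Linearize each sRGB channel c=v/255: c/12.92 if c ≤ 0.04045 else ((c+0.055)/1.055)^2.4
L = 0.2126×R_lin + 0.7152×G_lin + 0.0722×B_lin
Color 1 (86,148,133):
  R=86: 86/255≈0.3373 > 0.04045 → ((0.3373+0.055)/1.055)^2.4 ≈ 0.09306
  G=148: 148/255≈0.5804 > 0.04045 → ((0.5804+0.055)/1.055)^2.4 ≈ 0.29614
  B=133: 133/255≈0.5216 > 0.04045 → ((0.5216+0.055)/1.055)^2.4 ≈ 0.23455
  L1 = 0.2126×0.09306 + 0.7152×0.29614 + 0.0722×0.23455 ≈ 0.24852
Color 2 (191,67,97):
  R=191: 191/255≈0.7490 > 0.04045 → ((0.7490+0.055)/1.055)^2.4 ≈ 0.52100
  G=67: 67/255≈0.2627 > 0.04045 → ((0.2627+0.055)/1.055)^2.4 ≈ 0.05613
  B=97: 97/255≈0.3804 > 0.04045 → ((0.3804+0.055)/1.055)^2.4 ≈ 0.11954
  L2 = 0.2126×0.52100 + 0.7152×0.05613 + 0.0722×0.11954 ≈ 0.15954
Lighter = 0.24852, Darker = 0.15954
Ratio = (L_lighter + 0.05) / (L_darker + 0.05)
Ratio = (0.24852 + 0.05) / (0.15954 + 0.05) = 0.29852 / 0.20954 ≈ 1.4246
Ratio ≈ 1.42:1


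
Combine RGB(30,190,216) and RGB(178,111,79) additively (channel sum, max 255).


Additive: each channel = min(255, C₁+C₂)
R: 30+178 = 208 → 208
G: 190+111 = 301 → 255
B: 216+79 = 295 → 255
= RGB(208, 255, 255)


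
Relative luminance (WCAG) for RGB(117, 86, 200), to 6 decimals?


Linearize each channel (sRGB transfer function): c = v/255; c_lin = c/12.92 if c ≤ 0.04045, else ((c+0.055)/1.055)^2.4
  R: 117/255 ≈ 0.458824 > 0.04045 → ((0.458824+0.055)/1.055)^2.4 ≈ 0.177888
  G: 86/255 ≈ 0.337255 > 0.04045 → ((0.337255+0.055)/1.055)^2.4 ≈ 0.093059
  B: 200/255 ≈ 0.784314 > 0.04045 → ((0.784314+0.055)/1.055)^2.4 ≈ 0.577580
R_lin = 0.177888, G_lin = 0.093059, B_lin = 0.577580
L = 0.2126×R + 0.7152×G + 0.0722×B
L = 0.2126×0.177888 + 0.7152×0.093059 + 0.0722×0.577580
L ≈ 0.146076


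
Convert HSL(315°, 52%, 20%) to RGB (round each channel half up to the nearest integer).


H=315°, S=0.52, L=0.20
C = (1-|2L-1|)×S = (1-|-0.60|)×0.52 = 0.208
H' = H/60 = 315/60 ≈ 5.2500; X = C×(1-|H' mod 2 - 1|) = 0.156
m = L - C/2 = 0.20 - 0.104 = 0.096
Sector ⌊H'⌋ = 5 → (R',G',B') = (0.208, 0.0, 0.156)
RGB = ((R'+m)×255, (G'+m)×255, (B'+m)×255) = (77.52, 24.48, 64.26)
Round half up → RGB(78, 24, 64)


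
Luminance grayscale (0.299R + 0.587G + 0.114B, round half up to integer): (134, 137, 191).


Gray = 0.299×R + 0.587×G + 0.114×B
Gray = 0.299×134 + 0.587×137 + 0.114×191
Gray = 40.066 + 80.419 + 21.774
Gray = 142.259 → round half up → 142
Gray = 142


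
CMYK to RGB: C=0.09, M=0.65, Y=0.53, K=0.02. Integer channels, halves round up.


R = 255 × (1-C) × (1-K) = 255 × 0.91 × 0.98 = 227.409 → 227
G = 255 × (1-M) × (1-K) = 255 × 0.35 × 0.98 = 87.465 → 87
B = 255 × (1-Y) × (1-K) = 255 × 0.47 × 0.98 = 117.453 → 117
= RGB(227, 87, 117)


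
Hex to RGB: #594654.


59 → 89 (R)
46 → 70 (G)
54 → 84 (B)
= RGB(89, 70, 84)


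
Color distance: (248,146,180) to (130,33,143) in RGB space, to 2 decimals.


d = √[(R₁-R₂)² + (G₁-G₂)² + (B₁-B₂)²]
d = √[(248-130)² + (146-33)² + (180-143)²]
d = √[13924 + 12769 + 1369]
d = √28062
d ≈ 167.52


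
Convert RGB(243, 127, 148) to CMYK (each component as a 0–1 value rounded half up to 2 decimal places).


R'=243/255≈0.9529, G'=127/255≈0.4980, B'=148/255≈0.5804
K = 1 - max(R',G',B') = 1 - 243/255 = 12/255 = 0.04705… → 0.05
(1-R'-K)/(1-K) simplifies to (max-R)/max with max = 243:
C = (243-243)/243 = 0/243 = 0 → 0.00
M = (243-127)/243 = 116/243 = 0.47736… → 0.48
Y = (243-148)/243 = 95/243 = 0.39094… → 0.39
= CMYK(0.00, 0.48, 0.39, 0.05)


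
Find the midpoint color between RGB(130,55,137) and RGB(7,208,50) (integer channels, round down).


Midpoint: each channel = ⌊(C₁+C₂)/2⌋
R: ⌊(130+7)/2⌋ = 68
G: ⌊(55+208)/2⌋ = 131
B: ⌊(137+50)/2⌋ = 93
= RGB(68, 131, 93)


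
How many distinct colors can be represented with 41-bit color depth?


Colors = 2^bits = 2^41
= 2,199,023,255,552 colors


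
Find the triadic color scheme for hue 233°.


Triadic: equally spaced at 120° intervals
H1 = 233°
H2 = (233 + 120) mod 360 = 353°
H3 = (233 + 240) mod 360 = 113°
Triadic = 233°, 353°, 113°


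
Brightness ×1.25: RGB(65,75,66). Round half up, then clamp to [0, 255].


Multiply each channel by 1.25, round half up, clamp to [0, 255]
R: 65×1.25 = 81.25 → round → 81
G: 75×1.25 = 93.75 → round → 94
B: 66×1.25 = 82.5 → round → 83
= RGB(81, 94, 83)


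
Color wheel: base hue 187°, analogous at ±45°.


Base hue: 187°
Left analog: (187 - 45) mod 360 = 142°
Right analog: (187 + 45) mod 360 = 232°
Analogous hues = 142° and 232°


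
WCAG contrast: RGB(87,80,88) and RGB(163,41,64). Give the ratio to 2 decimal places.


Linearize each sRGB channel c=v/255: c/12.92 if c ≤ 0.04045 else ((c+0.055)/1.055)^2.4
L = 0.2126×R_lin + 0.7152×G_lin + 0.0722×B_lin
Color 1 (87,80,88):
  R=87: 87/255≈0.3412 > 0.04045 → ((0.3412+0.055)/1.055)^2.4 ≈ 0.09531
  G=80: 80/255≈0.3137 > 0.04045 → ((0.3137+0.055)/1.055)^2.4 ≈ 0.08022
  B=88: 88/255≈0.3451 > 0.04045 → ((0.3451+0.055)/1.055)^2.4 ≈ 0.09759
  L1 = 0.2126×0.09531 + 0.7152×0.08022 + 0.0722×0.09759 ≈ 0.08468
Color 2 (163,41,64):
  R=163: 163/255≈0.6392 > 0.04045 → ((0.6392+0.055)/1.055)^2.4 ≈ 0.36625
  G=41: 41/255≈0.1608 > 0.04045 → ((0.1608+0.055)/1.055)^2.4 ≈ 0.02217
  B=64: 64/255≈0.2510 > 0.04045 → ((0.2510+0.055)/1.055)^2.4 ≈ 0.05127
  L2 = 0.2126×0.36625 + 0.7152×0.02217 + 0.0722×0.05127 ≈ 0.09743
Lighter = 0.09743, Darker = 0.08468
Ratio = (L_lighter + 0.05) / (L_darker + 0.05)
Ratio = (0.09743 + 0.05) / (0.08468 + 0.05) = 0.14743 / 0.13468 ≈ 1.0946
Ratio ≈ 1.09:1


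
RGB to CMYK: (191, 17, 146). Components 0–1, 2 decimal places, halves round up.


R'=191/255≈0.7490, G'=17/255≈0.0667, B'=146/255≈0.5725
K = 1 - max(R',G',B') = 1 - 191/255 = 64/255 = 0.25098… → 0.25
(1-R'-K)/(1-K) simplifies to (max-R)/max with max = 191:
C = (191-191)/191 = 0/191 = 0 → 0.00
M = (191-17)/191 = 174/191 = 0.91099… → 0.91
Y = (191-146)/191 = 45/191 = 0.23560… → 0.24
= CMYK(0.00, 0.91, 0.24, 0.25)


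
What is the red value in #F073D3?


Color: #F073D3
R = F0 = 240
G = 73 = 115
B = D3 = 211
Red = 240


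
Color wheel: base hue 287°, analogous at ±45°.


Base hue: 287°
Left analog: (287 - 45) mod 360 = 242°
Right analog: (287 + 45) mod 360 = 332°
Analogous hues = 242° and 332°


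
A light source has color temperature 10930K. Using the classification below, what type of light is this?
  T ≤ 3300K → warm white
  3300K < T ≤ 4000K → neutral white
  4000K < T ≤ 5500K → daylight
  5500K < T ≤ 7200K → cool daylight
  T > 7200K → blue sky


Temperature: 10930K
10930K > 7200K → blue sky
Classification: blue sky


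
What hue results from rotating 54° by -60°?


New hue = (H + rotation) mod 360
New hue = (54 -60) mod 360
= -6 mod 360
= 354°


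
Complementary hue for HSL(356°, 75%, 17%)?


Complement = opposite side of color wheel = hue + 180°
H' = (356 + 180) mod 360 = 176°
S and L unchanged.
= HSL(176°, 75%, 17%)


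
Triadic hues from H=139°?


Triadic: equally spaced at 120° intervals
H1 = 139°
H2 = (139 + 120) mod 360 = 259°
H3 = (139 + 240) mod 360 = 19°
Triadic = 139°, 259°, 19°


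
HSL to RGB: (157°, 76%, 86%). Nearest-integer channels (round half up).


H=157°, S=0.76, L=0.86
C = (1-|2L-1|)×S = (1-|0.72|)×0.76 = 0.2128
H' = H/60 = 157/60 ≈ 2.6167; X = C×(1-|H' mod 2 - 1|) ≈ 0.1312
m = L - C/2 = 0.86 - 0.1064 = 0.7536
Sector ⌊H'⌋ = 2 → (R',G',B') = (0.0, 0.2128, ≈0.1312)
RGB = ((R'+m)×255, (G'+m)×255, (B'+m)×255) = (192.168, 246.432, 225.6308)
Round half up → RGB(192, 246, 226)


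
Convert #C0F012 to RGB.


C0 → 192 (R)
F0 → 240 (G)
12 → 18 (B)
= RGB(192, 240, 18)


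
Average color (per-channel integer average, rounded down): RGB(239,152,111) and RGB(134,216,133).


Midpoint: each channel = ⌊(C₁+C₂)/2⌋
R: ⌊(239+134)/2⌋ = 186
G: ⌊(152+216)/2⌋ = 184
B: ⌊(111+133)/2⌋ = 122
= RGB(186, 184, 122)


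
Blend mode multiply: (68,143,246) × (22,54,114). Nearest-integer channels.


Multiply: C = A×B/255, rounded to nearest integer
R: 68×22/255 = 1496/255 ≈ 5.867 → 6
G: 143×54/255 = 7722/255 ≈ 30.282 → 30
B: 246×114/255 = 28044/255 ≈ 109.976 → 110
= RGB(6, 30, 110)


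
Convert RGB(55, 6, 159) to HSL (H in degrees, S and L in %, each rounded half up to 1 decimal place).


Normalize: R'=55/255≈0.2157, G'=6/255≈0.0235, B'=159/255≈0.6235
Max=159/255, Min=6/255, Δ=Max-Min=153/255
L = (Max+Min)/2 = (159+6)/510 = 165/510 = 0.32352… → L = 32.4%
L ≤ 0.5 → S = Δ/(Max+Min) = 153/(159+6) = 153/165 = 0.92727… → S = 92.7%
(the 1/255 factors cancel in S and H, so raw channel differences can be used)
Max is B' → H = 60 × ((R-G)/Δ + 4) = 60 × ((55-6)/153 + 4)
  49/153 + 4 = 0.3202… + 4 = 4.3202…
  H = 60 × 4.3202… = 259.215…° → H = 259.2°
= HSL(259.2°, 92.7%, 32.4%)


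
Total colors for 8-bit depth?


Colors = 2^bits = 2^8
= 256 colors


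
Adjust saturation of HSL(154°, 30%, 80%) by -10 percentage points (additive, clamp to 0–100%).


Original S = 30%
Adjustment = -10 percentage points
New S = 30 + (-10) = 20
Clamp to [0, 100] → 20
= HSL(154°, 20%, 80%)


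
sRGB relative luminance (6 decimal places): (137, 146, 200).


Linearize each channel (sRGB transfer function): c = v/255; c_lin = c/12.92 if c ≤ 0.04045, else ((c+0.055)/1.055)^2.4
  R: 137/255 ≈ 0.537255 > 0.04045 → ((0.537255+0.055)/1.055)^2.4 ≈ 0.250158
  G: 146/255 ≈ 0.572549 > 0.04045 → ((0.572549+0.055)/1.055)^2.4 ≈ 0.287441
  B: 200/255 ≈ 0.784314 > 0.04045 → ((0.784314+0.055)/1.055)^2.4 ≈ 0.577580
R_lin = 0.250158, G_lin = 0.287441, B_lin = 0.577580
L = 0.2126×R + 0.7152×G + 0.0722×B
L = 0.2126×0.250158 + 0.7152×0.287441 + 0.0722×0.577580
L ≈ 0.300463


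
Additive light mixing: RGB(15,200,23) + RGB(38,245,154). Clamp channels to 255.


Additive: each channel = min(255, C₁+C₂)
R: 15+38 = 53 → 53
G: 200+245 = 445 → 255
B: 23+154 = 177 → 177
= RGB(53, 255, 177)


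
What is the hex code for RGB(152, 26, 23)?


R = 152 → 98 (hex)
G = 26 → 1A (hex)
B = 23 → 17 (hex)
Hex = #981A17


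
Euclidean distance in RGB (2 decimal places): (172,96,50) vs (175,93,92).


d = √[(R₁-R₂)² + (G₁-G₂)² + (B₁-B₂)²]
d = √[(172-175)² + (96-93)² + (50-92)²]
d = √[9 + 9 + 1764]
d = √1782
d ≈ 42.21


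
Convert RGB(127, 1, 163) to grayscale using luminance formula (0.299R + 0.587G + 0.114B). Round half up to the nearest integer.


Gray = 0.299×R + 0.587×G + 0.114×B
Gray = 0.299×127 + 0.587×1 + 0.114×163
Gray = 37.973 + 0.587 + 18.582
Gray = 57.142 → round half up → 57
Gray = 57


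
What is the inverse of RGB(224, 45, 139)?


Invert: (255-R, 255-G, 255-B)
R: 255-224 = 31
G: 255-45 = 210
B: 255-139 = 116
= RGB(31, 210, 116)


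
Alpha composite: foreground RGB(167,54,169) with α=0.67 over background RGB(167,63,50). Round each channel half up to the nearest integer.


C = α×F + (1-α)×B, with 1-α = 0.33
R: 0.67×167 + 0.33×167 = 111.89 + 55.11 = 167.00 → 167
G: 0.67×54 + 0.33×63 = 36.18 + 20.79 = 56.97 → 57
B: 0.67×169 + 0.33×50 = 113.23 + 16.50 = 129.73 → 130
= RGB(167, 57, 130)


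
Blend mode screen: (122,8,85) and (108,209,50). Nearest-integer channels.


Screen: C = 255 - (255-A)×(255-B)/255, rounded to nearest integer
R: 255 - (255-122)×(255-108)/255 = 255 - 19551/255 ≈ 255 - 76.671 = 178.329 → 178
G: 255 - (255-8)×(255-209)/255 = 255 - 11362/255 ≈ 255 - 44.557 = 210.443 → 210
B: 255 - (255-85)×(255-50)/255 = 255 - 34850/255 ≈ 255 - 136.667 = 118.333 → 118
= RGB(178, 210, 118)


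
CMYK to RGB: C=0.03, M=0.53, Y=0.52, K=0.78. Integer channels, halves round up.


R = 255 × (1-C) × (1-K) = 255 × 0.97 × 0.22 = 54.417 → 54
G = 255 × (1-M) × (1-K) = 255 × 0.47 × 0.22 = 26.367 → 26
B = 255 × (1-Y) × (1-K) = 255 × 0.48 × 0.22 = 26.928 → 27
= RGB(54, 26, 27)


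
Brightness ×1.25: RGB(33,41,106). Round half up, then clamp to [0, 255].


Multiply each channel by 1.25, round half up, clamp to [0, 255]
R: 33×1.25 = 41.25 → round → 41
G: 41×1.25 = 51.25 → round → 51
B: 106×1.25 = 132.5 → round → 133
= RGB(41, 51, 133)


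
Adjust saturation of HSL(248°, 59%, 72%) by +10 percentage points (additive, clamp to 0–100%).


Original S = 59%
Adjustment = +10 percentage points
New S = 59 + (10) = 69
Clamp to [0, 100] → 69
= HSL(248°, 69%, 72%)


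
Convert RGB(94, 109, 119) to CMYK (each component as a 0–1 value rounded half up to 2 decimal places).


R'=94/255≈0.3686, G'=109/255≈0.4275, B'=119/255≈0.4667
K = 1 - max(R',G',B') = 1 - 119/255 = 136/255 = 0.53333… → 0.53
(1-R'-K)/(1-K) simplifies to (max-R)/max with max = 119:
C = (119-94)/119 = 25/119 = 0.21008… → 0.21
M = (119-109)/119 = 10/119 = 0.08403… → 0.08
Y = (119-119)/119 = 0/119 = 0 → 0.00
= CMYK(0.21, 0.08, 0.00, 0.53)


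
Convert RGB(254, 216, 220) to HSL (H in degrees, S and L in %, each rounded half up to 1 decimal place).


Normalize: R'=254/255≈0.9961, G'=216/255≈0.8471, B'=220/255≈0.8627
Max=254/255, Min=216/255, Δ=Max-Min=38/255
L = (Max+Min)/2 = (254+216)/510 = 470/510 = 0.92156… → L = 92.2%
L > 0.5 → S = Δ/(2-Max-Min) = 38/(510-254-216) = 38/40 = 0.95 → S = 95.0%
(the 1/255 factors cancel in S and H, so raw channel differences can be used)
Max is R' → H = 60 × (((G-B)/Δ) mod 6) = 60 × (((216-220)/38) mod 6)
  (-4)/38 = -0.1052…; negative, so add 6 → 5.8947…
  H = 60 × 5.8947… = 353.684…° → H = 353.7°
= HSL(353.7°, 95.0%, 92.2%)


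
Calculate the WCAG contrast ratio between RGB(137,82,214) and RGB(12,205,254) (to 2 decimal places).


Linearize each sRGB channel c=v/255: c/12.92 if c ≤ 0.04045 else ((c+0.055)/1.055)^2.4
L = 0.2126×R_lin + 0.7152×G_lin + 0.0722×B_lin
Color 1 (137,82,214):
  R=137: 137/255≈0.5373 > 0.04045 → ((0.5373+0.055)/1.055)^2.4 ≈ 0.25016
  G=82: 82/255≈0.3216 > 0.04045 → ((0.3216+0.055)/1.055)^2.4 ≈ 0.08438
  B=214: 214/255≈0.8392 > 0.04045 → ((0.8392+0.055)/1.055)^2.4 ≈ 0.67244
  L1 = 0.2126×0.25016 + 0.7152×0.08438 + 0.0722×0.67244 ≈ 0.16208
Color 2 (12,205,254):
  R=12: 12/255≈0.0471 > 0.04045 → ((0.0471+0.055)/1.055)^2.4 ≈ 0.00368
  G=205: 205/255≈0.8039 > 0.04045 → ((0.8039+0.055)/1.055)^2.4 ≈ 0.61050
  B=254: 254/255≈0.9961 > 0.04045 → ((0.9961+0.055)/1.055)^2.4 ≈ 0.99110
  L2 = 0.2126×0.00368 + 0.7152×0.61050 + 0.0722×0.99110 ≈ 0.50897
Lighter = 0.50897, Darker = 0.16208
Ratio = (L_lighter + 0.05) / (L_darker + 0.05)
Ratio = (0.50897 + 0.05) / (0.16208 + 0.05) = 0.55897 / 0.21208 ≈ 2.6356
Ratio ≈ 2.64:1
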